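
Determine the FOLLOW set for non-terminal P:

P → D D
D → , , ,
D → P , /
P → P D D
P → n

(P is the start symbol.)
To compute FOLLOW(P), find every occurrence of P on a right-hand side N → α P β: add FIRST(β) \ {ε}, and if β is empty or nullable also add FOLLOW(N). Iterate to a fixed point.

P is the start symbol, so $ ∈ FOLLOW(P).
In D → P , /: P is followed by ',' '/', add FIRST(',' '/') \ {ε} = { ',' }
In P → P D D: P is followed by D D, add FIRST(D D) \ {ε} = { ',', 'n' }

Taking the union: FOLLOW(P) = { $, ',', 'n' }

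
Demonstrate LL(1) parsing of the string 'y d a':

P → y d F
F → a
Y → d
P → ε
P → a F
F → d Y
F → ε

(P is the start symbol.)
Stack is shown with the top on the left.

Stack    Input    Action
------------------------
P $      y d a $  output P → y d F
y d F $  y d a $  match 'y'
d F $    d a $    match 'd'
F $      a $      output F → a
a $      a $      match 'a'
$        $        accept

The string is accepted.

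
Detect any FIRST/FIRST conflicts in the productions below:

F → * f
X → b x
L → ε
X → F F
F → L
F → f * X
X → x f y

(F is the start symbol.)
A FIRST/FIRST conflict occurs when two productions N → α and N → β for the same non-terminal have FIRST(α) ∩ FIRST(β) ≠ ∅ (with ε ∈ FIRST of a nullable right-hand side, so two nullable alternatives also conflict).

FIRST sets of the non-terminals at (or reachable through a nullable prefix from) the front of some alternative:
  FIRST(L) = { ε }
  FIRST(F) = { '*', 'f', ε }

Productions for F:
  F → * f: FIRST = { '*' }
  F → L: FIRST = { ε }
  F → f * X: FIRST = { 'f' }
Productions for X:
  X → b x: FIRST = { 'b' }
  X → F F: FIRST = { '*', 'f', ε }
  X → x f y: FIRST = { 'x' }
L has only one production, so no FIRST/FIRST conflict is possible there.

All alternatives of each non-terminal have pairwise disjoint FIRST sets.

Answer: No FIRST/FIRST conflicts.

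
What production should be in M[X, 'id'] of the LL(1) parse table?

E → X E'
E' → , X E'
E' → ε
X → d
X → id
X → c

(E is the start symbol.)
To find M[X, 'id'], we find productions for X where 'id' is in the predict set (PREDICT(N → α) = (FIRST(α) \ {ε}) ∪ (FOLLOW(N) if α ⇒* ε)).

X → d: PREDICT = { 'd' }
X → id: PREDICT = { 'id' }
  'id' is in predict set, so this production goes in M[X, 'id']
X → c: PREDICT = { 'c' }

M[X, 'id'] = X → id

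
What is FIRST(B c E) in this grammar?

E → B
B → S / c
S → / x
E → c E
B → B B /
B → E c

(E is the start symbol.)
{ '/', 'c' }

FIRST sets of the non-terminals involved (from the grammar, by fixed-point iteration):
  FIRST(B) = { '/', 'c' }

To compute FIRST(B c E), process the symbols left to right:
Symbol B is a non-terminal. Add FIRST(B) \ {ε} = { '/', 'c' }
B is not nullable (ε ∉ FIRST(B)), so stop here.
FIRST(B c E) = { '/', 'c' }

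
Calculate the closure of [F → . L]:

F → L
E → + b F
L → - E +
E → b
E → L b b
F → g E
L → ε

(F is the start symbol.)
{ [F → . L], [L → . - E +], [L → .] }

Start with: [F → . L]
  [F → . L] has the dot before L: add [L → . - E +], [L → .]
No further items can be added.

CLOSURE = { [F → . L], [L → . - E +], [L → .] }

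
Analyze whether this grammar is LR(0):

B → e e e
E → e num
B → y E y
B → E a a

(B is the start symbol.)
Augment with B' → B and build the canonical LR(0) collection (I0 = CLOSURE({[B' → . B]}), then GOTO on every symbol after a dot until no new states appear). It has 13 states:
  I0: { [B → . E a a], [B → . e e e], [B → . y E y], [B' → . B], [E → . e num] }  — shift
  I1: { [B' → B .] }  — accept
  I2: { [B → E . a a] }  — shift
  I3: { [B → e . e e], [E → e . num] }  — shift
  I4: { [B → y . E y], [E → . e num] }  — shift
  I5: { [B → y E . y] }  — shift
  I6: { [E → e . num] }  — shift
  I7: { [E → e num .] }  — reduce
  I8: { [B → y E y .] }  — reduce
  I9: { [B → e e . e] }  — shift
  I10: { [B → e e e .] }  — reduce
  I11: { [B → E a . a] }  — shift
  I12: { [B → E a a .] }  — reduce

Every state is either a pure shift/goto state or contains exactly one complete item and nothing to shift — no conflicts. The grammar is LR(0).

Answer: Yes, the grammar is LR(0)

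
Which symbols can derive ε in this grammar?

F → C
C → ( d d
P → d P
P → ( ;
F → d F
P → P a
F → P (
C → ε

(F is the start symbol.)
{ 'C', 'F' }

A non-terminal is nullable if it can derive ε (the empty string): either it has an ε-production, or it has a production whose right-hand side consists entirely of nullable non-terminals.

ε-productions: C → ε
So C is immediately nullable.
F → C: every symbol on the right is nullable, so F is nullable too.
No further non-terminal can be added: every production for the remaining non-terminals contains a terminal or a non-nullable non-terminal.
Nullable = { 'C', 'F' }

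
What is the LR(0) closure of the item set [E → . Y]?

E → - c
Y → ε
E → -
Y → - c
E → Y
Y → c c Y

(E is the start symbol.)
{ [E → . Y], [Y → . - c], [Y → . c c Y], [Y → .] }

To compute CLOSURE, for each item [A → α.Bβ] where B is a non-terminal, add [B → .γ] for all productions B → γ; repeat for the newly added items until nothing changes.

Start with: [E → . Y]
  [E → . Y] has the dot before Y: add [Y → .], [Y → . - c], [Y → . c c Y]
No further items can be added.

CLOSURE = { [E → . Y], [Y → . - c], [Y → . c c Y], [Y → .] }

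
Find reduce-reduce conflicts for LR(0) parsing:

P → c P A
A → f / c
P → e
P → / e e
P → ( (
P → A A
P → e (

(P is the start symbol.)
A reduce-reduce conflict occurs when an LR(0) state has two complete items [A → α .] and [B → β .] — both call for a reduction, and with no lookahead the parser cannot choose between them.

Augment with P' → P and build the canonical LR(0) collection (I0 = CLOSURE({[P' → . P]}), then GOTO on every symbol after a dot until no new states appear). It has 17 states:
  I0: { [A → . f / c], [P → . ( (], [P → . / e e], [P → . A A], [P → . c P A], [P → . e (], [P → . e], [P' → . P] }  — shift
  I1: { [P → ( . (] }  — shift
  I2: { [P → / . e e] }  — shift
  I3: { [A → . f / c], [P → A . A] }  — shift
  I4: { [P' → P .] }  — accept
  I5: { [A → . f / c], [P → . ( (], [P → . / e e], [P → . A A], [P → . c P A], [P → . e (], [P → . e], [P → c . P A] }  — shift
  I6: { [P → e . (], [P → e .] }  — shift, reduce
  I7: { [A → f . / c] }  — shift
  I8: { [A → f / . c] }  — shift
  I9: { [A → f / c .] }  — reduce
  I10: { [P → e ( .] }  — reduce
  I11: { [A → . f / c], [P → c P . A] }  — shift
  I12: { [P → c P A .] }  — reduce
  I13: { [P → A A .] }  — reduce
  I14: { [P → / e . e] }  — shift
  I15: { [P → / e e .] }  — reduce
  I16: { [P → ( ( .] }  — reduce

No state contains more than one complete item.

Answer: No reduce-reduce conflicts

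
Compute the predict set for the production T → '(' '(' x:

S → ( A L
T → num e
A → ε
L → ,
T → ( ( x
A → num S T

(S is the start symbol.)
PREDICT(T → '(' '(' x) = (FIRST(RHS) \ {ε}) ∪ (FOLLOW(T) if ε ∈ FIRST(RHS), i.e. RHS ⇒* ε)
FIRST('(' '(' x) = { '(' }
ε ∉ FIRST('(' '(' x), so FOLLOW(T) is not added.
PREDICT(T → '(' '(' x) = { '(' }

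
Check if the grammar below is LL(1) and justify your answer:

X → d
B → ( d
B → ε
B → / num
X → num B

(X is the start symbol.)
A grammar is LL(1) if for each non-terminal N with multiple productions, the predict sets of those productions are pairwise disjoint, where PREDICT(N → α) = (FIRST(α) \ {ε}) ∪ (FOLLOW(N) if α ⇒* ε).

Relevant sets:
  FOLLOW(B) = { $ }

For X:
  PREDICT(X → d) = { 'd' }
  PREDICT(X → num B) = { 'num' }
For B:
  PREDICT(B → '(' d) = { '(' }
  PREDICT(B → ε) = { $ }
  PREDICT(B → '/' num) = { '/' }

All predict sets are disjoint. The grammar IS LL(1).

Answer: Yes, the grammar is LL(1).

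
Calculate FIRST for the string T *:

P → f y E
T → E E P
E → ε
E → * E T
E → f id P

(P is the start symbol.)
{ '*', 'f' }

FIRST sets of the non-terminals involved (from the grammar, by fixed-point iteration):
  FIRST(T) = { '*', 'f' }

To compute FIRST(T *), process the symbols left to right:
Symbol T is a non-terminal. Add FIRST(T) \ {ε} = { '*', 'f' }
T is not nullable (ε ∉ FIRST(T)), so stop here.
FIRST(T *) = { '*', 'f' }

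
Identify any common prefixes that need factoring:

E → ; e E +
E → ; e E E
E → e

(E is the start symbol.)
Yes, E has productions with common prefix '; e E'

Left-factoring is needed when two productions for the same non-terminal
share a common prefix on the right-hand side.

Productions for E:
  E → ; e E +
  E → ; e E E
  E → e

Found common prefix '; e E' in productions for E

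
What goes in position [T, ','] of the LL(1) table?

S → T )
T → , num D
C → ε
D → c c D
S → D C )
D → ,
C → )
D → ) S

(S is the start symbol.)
To find M[T, ','], we find productions for T where ',' is in the predict set (PREDICT(N → α) = (FIRST(α) \ {ε}) ∪ (FOLLOW(N) if α ⇒* ε)).

T → , num D: PREDICT = { ',' }
  ',' is in predict set, so this production goes in M[T, ',']

M[T, ','] = T → , num D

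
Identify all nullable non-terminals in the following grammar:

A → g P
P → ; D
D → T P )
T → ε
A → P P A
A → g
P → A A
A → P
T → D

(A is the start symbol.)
ε-productions: T → ε
So T is immediately nullable.
No further non-terminal can be added: every production for the remaining non-terminals contains a terminal or a non-nullable non-terminal.
Nullable = { 'T' }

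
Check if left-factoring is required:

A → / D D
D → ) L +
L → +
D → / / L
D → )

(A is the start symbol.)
Left-factoring is needed when two productions for the same non-terminal
share a common prefix on the right-hand side.

Productions for D:
  D → ) L +
  D → / / L
  D → )

Found common prefix ')' in productions for D

Answer: Yes, D has productions with common prefix ')'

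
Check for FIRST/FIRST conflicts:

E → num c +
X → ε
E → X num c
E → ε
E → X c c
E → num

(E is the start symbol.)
A FIRST/FIRST conflict occurs when two productions N → α and N → β for the same non-terminal have FIRST(α) ∩ FIRST(β) ≠ ∅ (with ε ∈ FIRST of a nullable right-hand side, so two nullable alternatives also conflict).

FIRST sets of the non-terminals at (or reachable through a nullable prefix from) the front of some alternative:
  FIRST(X) = { ε }

Productions for E:
  E → num c +: FIRST = { 'num' }
  E → X num c: FIRST = { 'num' }
  E → ε: FIRST = { ε }
  E → X c c: FIRST = { 'c' }
  E → num: FIRST = { 'num' }
X has only one production, so no FIRST/FIRST conflict is possible there.

Conflict for E: E → num c + and E → X num c
  Overlap: { 'num' }
Conflict for E: E → num c + and E → num
  Overlap: { 'num' }
Conflict for E: E → X num c and E → num
  Overlap: { 'num' }

Answer: Yes. E → num c '+' / E → X num c on { 'num' }; E → num c '+' / E → num on { 'num' }; E → X num c / E → num on { 'num' }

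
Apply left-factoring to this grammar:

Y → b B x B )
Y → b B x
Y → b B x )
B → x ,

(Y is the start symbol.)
Left-factoring transforms A → αβ₁ | αβ₂ into A → αA' and A' → β₁ | β₂
(α is the longest common prefix among the alternatives). Repeat until
no nonterminal has two alternatives with a common prefix.

Round 1: Y has alternatives sharing prefix 'b B x'. Introduce Y': Y → b B x Y'
  Add: Y' → B )
  Add: Y' → ε
  Add: Y' → )

No remaining common prefixes — done.

Resulting grammar:
Y → b B x Y'
Y' → B )
Y' → ε
Y' → )
B → x ,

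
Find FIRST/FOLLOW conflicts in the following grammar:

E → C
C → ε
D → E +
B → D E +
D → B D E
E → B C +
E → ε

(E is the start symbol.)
A FIRST/FOLLOW conflict occurs when a non-terminal N has a nullable alternative N → β (β ⇒* ε) and another alternative N → α with FIRST(α) ∩ FOLLOW(N) ≠ ∅: on such a lookahead the parser cannot decide between expanding α and letting N vanish via β.

Nullable non-terminals: C, E.
FIRST sets used below: FIRST(C) = { ε }, FIRST(B) = { '+' }
C has a nullable alternative but only one production, so nothing to check.

E: nullable alternative(s) E → C, E → ε; FOLLOW(E) = { $, '+' }
  E → C: FIRST \ {ε} = { } — disjoint from FOLLOW(E)
  E → B C +: FIRST \ {ε} = { '+' } — overlaps FOLLOW(E) on { '+' }: CONFLICT
  E → ε: FIRST \ {ε} = { } — disjoint from FOLLOW(E)

B, D have no nullable alternative, so no FIRST/FOLLOW check is needed there.

So the grammar has 1 FIRST/FOLLOW conflict (marked CONFLICT above).

Answer: Yes. E → B C '+' with FOLLOW(E) on { '+' }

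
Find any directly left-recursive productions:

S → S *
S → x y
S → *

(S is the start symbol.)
Yes, S is left-recursive

Direct left recursion occurs when N → N α for some non-terminal N (the right-hand side begins with the left-hand side itself).

S → S *: LEFT RECURSIVE (starts with S)
S → x y: starts with x
S → *: starts with '*'

The grammar has direct left recursion on: S.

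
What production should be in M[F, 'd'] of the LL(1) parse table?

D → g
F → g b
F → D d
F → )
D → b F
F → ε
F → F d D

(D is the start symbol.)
To find M[F, 'd'], we find productions for F where 'd' is in the predict set (PREDICT(N → α) = (FIRST(α) \ {ε}) ∪ (FOLLOW(N) if α ⇒* ε)).

Relevant sets:
  FIRST(D) = { 'b', 'g' }
  FIRST(F) = { ')', 'b', 'd', 'g', ε }
  FOLLOW(F) = { $, 'd' }

F → g b: PREDICT = { 'g' }
F → D d: PREDICT = { 'b', 'g' }
F → ): PREDICT = { ')' }
F → ε: PREDICT = { $, 'd' }
  'd' is in predict set, so this production goes in M[F, 'd']
F → F d D: PREDICT = { ')', 'b', 'd', 'g' }
  'd' is in predict set, so this production goes in M[F, 'd']

M[F, 'd'] = F → ε, F → F d D  (a multiply-defined cell — the grammar is not LL(1))

Answer: F → ε, F → F d D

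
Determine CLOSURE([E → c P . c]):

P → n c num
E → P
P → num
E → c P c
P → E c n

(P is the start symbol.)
{ [E → c P . c] }

To compute CLOSURE, for each item [A → α.Bβ] where B is a non-terminal, add [B → .γ] for all productions B → γ; repeat for the newly added items until nothing changes.

Start with: [E → c P . c]
The dot precedes the terminal c, so nothing is added.

CLOSURE = { [E → c P . c] }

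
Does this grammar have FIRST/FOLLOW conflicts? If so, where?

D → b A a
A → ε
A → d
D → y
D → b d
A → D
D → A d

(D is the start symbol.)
Yes. A → d with FOLLOW(A) on { 'd' }; A → D with FOLLOW(A) on { 'd' }

A FIRST/FOLLOW conflict occurs when a non-terminal N has a nullable alternative N → β (β ⇒* ε) and another alternative N → α with FIRST(α) ∩ FOLLOW(N) ≠ ∅: on such a lookahead the parser cannot decide between expanding α and letting N vanish via β.

Nullable non-terminals: A.
FIRST sets used below: FIRST(D) = { 'b', 'd', 'y' }

A: nullable alternative(s) A → ε; FOLLOW(A) = { 'a', 'd' }
  A → ε: FIRST \ {ε} = { } — this is the only nullable alternative, skip
  A → d: FIRST \ {ε} = { 'd' } — overlaps FOLLOW(A) on { 'd' }: CONFLICT
  A → D: FIRST \ {ε} = { 'b', 'd', 'y' } — overlaps FOLLOW(A) on { 'd' }: CONFLICT

D has no nullable alternative, so no FIRST/FOLLOW check is needed there.

So the grammar has 2 FIRST/FOLLOW conflicts (marked CONFLICT above).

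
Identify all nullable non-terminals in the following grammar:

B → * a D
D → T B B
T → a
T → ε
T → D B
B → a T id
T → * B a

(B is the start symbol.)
{ 'T' }

ε-productions: T → ε
So T is immediately nullable.
No further non-terminal can be added: every production for the remaining non-terminals contains a terminal or a non-nullable non-terminal.
Nullable = { 'T' }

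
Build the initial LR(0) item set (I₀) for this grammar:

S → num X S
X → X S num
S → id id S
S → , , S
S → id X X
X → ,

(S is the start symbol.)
First, augment the grammar with S' → S
I₀ = CLOSURE({ [S' → . S] }):
  [S' → . S] has the dot before S: add [S → . num X S], [S → . id id S], [S → . , , S], [S → . id X X]
No further items can be added.

I₀ = { [S → . , , S], [S → . id X X], [S → . id id S], [S → . num X S], [S' → . S] }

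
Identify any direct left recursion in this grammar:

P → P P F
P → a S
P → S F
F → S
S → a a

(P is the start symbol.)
Direct left recursion occurs when N → N α for some non-terminal N (the right-hand side begins with the left-hand side itself).

P → P P F: LEFT RECURSIVE (starts with P)
P → a S: starts with a
P → S F: starts with S
F → S: starts with S
S → a a: starts with a

The grammar has direct left recursion on: P.

Answer: Yes, P is left-recursive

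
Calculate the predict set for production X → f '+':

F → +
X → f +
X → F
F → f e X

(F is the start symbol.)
{ 'f' }

PREDICT(X → f '+') = (FIRST(RHS) \ {ε}) ∪ (FOLLOW(X) if ε ∈ FIRST(RHS), i.e. RHS ⇒* ε)
FIRST(f '+') = { 'f' }
ε ∉ FIRST(f '+'), so FOLLOW(X) is not added.
PREDICT(X → f '+') = { 'f' }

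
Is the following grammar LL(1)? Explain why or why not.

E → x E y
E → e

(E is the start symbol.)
Yes, the grammar is LL(1).

A grammar is LL(1) if for each non-terminal N with multiple productions, the predict sets of those productions are pairwise disjoint, where PREDICT(N → α) = (FIRST(α) \ {ε}) ∪ (FOLLOW(N) if α ⇒* ε).

For E:
  PREDICT(E → x E y) = { 'x' }
  PREDICT(E → e) = { 'e' }

All predict sets are disjoint. The grammar IS LL(1).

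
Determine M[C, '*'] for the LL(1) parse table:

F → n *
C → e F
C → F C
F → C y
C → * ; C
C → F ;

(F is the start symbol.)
C → F C, C → * ; C, C → F ;

To find M[C, '*'], we find productions for C where '*' is in the predict set (PREDICT(N → α) = (FIRST(α) \ {ε}) ∪ (FOLLOW(N) if α ⇒* ε)).

Relevant sets:
  FIRST(F) = { '*', 'e', 'n' }

C → e F: PREDICT = { 'e' }
C → F C: PREDICT = { '*', 'e', 'n' }
  '*' is in predict set, so this production goes in M[C, '*']
C → * ; C: PREDICT = { '*' }
  '*' is in predict set, so this production goes in M[C, '*']
C → F ;: PREDICT = { '*', 'e', 'n' }
  '*' is in predict set, so this production goes in M[C, '*']

M[C, '*'] = C → F C, C → * ; C, C → F ;  (a multiply-defined cell — the grammar is not LL(1))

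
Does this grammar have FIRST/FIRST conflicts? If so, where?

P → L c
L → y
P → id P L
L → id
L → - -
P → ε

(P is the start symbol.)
A FIRST/FIRST conflict occurs when two productions N → α and N → β for the same non-terminal have FIRST(α) ∩ FIRST(β) ≠ ∅ (with ε ∈ FIRST of a nullable right-hand side, so two nullable alternatives also conflict).

FIRST sets of the non-terminals at (or reachable through a nullable prefix from) the front of some alternative:
  FIRST(L) = { '-', 'id', 'y' }

Productions for P:
  P → L c: FIRST = { '-', 'id', 'y' }
  P → id P L: FIRST = { 'id' }
  P → ε: FIRST = { ε }
Productions for L:
  L → y: FIRST = { 'y' }
  L → id: FIRST = { 'id' }
  L → - -: FIRST = { '-' }

Conflict for P: P → L c and P → id P L
  Overlap: { 'id' }

Answer: Yes. P → L c / P → id P L on { 'id' }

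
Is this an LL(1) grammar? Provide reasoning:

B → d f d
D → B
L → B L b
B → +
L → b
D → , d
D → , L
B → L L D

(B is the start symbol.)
A grammar is LL(1) if for each non-terminal N with multiple productions, the predict sets of those productions are pairwise disjoint, where PREDICT(N → α) = (FIRST(α) \ {ε}) ∪ (FOLLOW(N) if α ⇒* ε).

Relevant sets:
  FIRST(L) = { '+', 'b', 'd' }
  FIRST(B) = { '+', 'b', 'd' }

For B:
  PREDICT(B → d f d) = { 'd' }
  PREDICT(B → '+') = { '+' }
  PREDICT(B → L L D) = { '+', 'b', 'd' }
For D:
  PREDICT(D → B) = { '+', 'b', 'd' }
  PREDICT(D → ',' d) = { ',' }
  PREDICT(D → ',' L) = { ',' }
For L:
  PREDICT(L → B L b) = { '+', 'b', 'd' }
  PREDICT(L → b) = { 'b' }

Conflict found: Predict set conflict for B: { 'd' }
The grammar is NOT LL(1).

Answer: No. Predict set conflict for B: { 'd' }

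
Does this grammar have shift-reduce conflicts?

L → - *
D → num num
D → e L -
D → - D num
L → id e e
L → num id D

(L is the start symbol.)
A shift-reduce conflict occurs when an LR(0) state has both:
  - a complete (reduce) item [A → α .] (dot at the end), and
  - a shift item [B → β . c γ] (dot before a terminal).

Augment with L' → L and build the canonical LR(0) collection (I0 = CLOSURE({[L' → . L]}), then GOTO on every symbol after a dot until no new states appear). It has 18 states:
  I0: { [L → . - *], [L → . id e e], [L → . num id D], [L' → . L] }  — shift
  I1: { [L → - . *] }  — shift
  I2: { [L' → L .] }  — accept
  I3: { [L → id . e e] }  — shift
  I4: { [L → num . id D] }  — shift
  I5: { [D → . - D num], [D → . e L -], [D → . num num], [L → num id . D] }  — shift
  I6: { [D → - . D num], [D → . - D num], [D → . e L -], [D → . num num] }  — shift
  I7: { [L → num id D .] }  — reduce
  I8: { [D → e . L -], [L → . - *], [L → . id e e], [L → . num id D] }  — shift
  I9: { [D → num . num] }  — shift
  I10: { [D → num num .] }  — reduce
  I11: { [D → e L . -] }  — shift
  I12: { [D → e L - .] }  — reduce
  I13: { [D → - D . num] }  — shift
  I14: { [D → - D num .] }  — reduce
  I15: { [L → id e . e] }  — shift
  I16: { [L → id e e .] }  — reduce
  I17: { [L → - * .] }  — reduce

No state contains both a complete item and a shift item.

Answer: No shift-reduce conflicts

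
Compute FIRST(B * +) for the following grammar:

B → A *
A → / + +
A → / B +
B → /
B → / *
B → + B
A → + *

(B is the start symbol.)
FIRST sets of the non-terminals involved (from the grammar, by fixed-point iteration):
  FIRST(B) = { '+', '/' }

To compute FIRST(B * +), process the symbols left to right:
Symbol B is a non-terminal. Add FIRST(B) \ {ε} = { '+', '/' }
B is not nullable (ε ∉ FIRST(B)), so stop here.
FIRST(B * +) = { '+', '/' }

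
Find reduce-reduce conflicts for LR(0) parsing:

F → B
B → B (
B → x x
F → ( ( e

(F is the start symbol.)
No reduce-reduce conflicts

Augment with F' → F and build the canonical LR(0) collection (I0 = CLOSURE({[F' → . F]}), then GOTO on every symbol after a dot until no new states appear). It has 9 states:
  I0: { [B → . B (], [B → . x x], [F → . ( ( e], [F → . B], [F' → . F] }  — shift
  I1: { [F → ( . ( e] }  — shift
  I2: { [B → B . (], [F → B .] }  — shift, reduce
  I3: { [F' → F .] }  — accept
  I4: { [B → x . x] }  — shift
  I5: { [B → x x .] }  — reduce
  I6: { [B → B ( .] }  — reduce
  I7: { [F → ( ( . e] }  — shift
  I8: { [F → ( ( e .] }  — reduce

No state contains more than one complete item.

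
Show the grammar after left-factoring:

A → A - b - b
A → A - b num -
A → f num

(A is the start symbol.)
Left-factoring transforms A → αβ₁ | αβ₂ into A → αA' and A' → β₁ | β₂
(α is the longest common prefix among the alternatives). Repeat until
no nonterminal has two alternatives with a common prefix.

Round 1: A has alternatives sharing prefix 'A - b'. Introduce A': A → A - b A'
  Add: A' → - b
  Add: A' → num -

No remaining common prefixes — done.

Resulting grammar:
A → A - b A'
A' → - b
A' → num -
A → f num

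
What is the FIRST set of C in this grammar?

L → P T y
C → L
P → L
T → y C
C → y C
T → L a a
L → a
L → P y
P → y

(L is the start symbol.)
{ 'a', 'y' }

FIRST sets of the other non-terminals involved (by the same procedure, iterated to a fixed point):
  FIRST(L) = { 'a', 'y' }

From C → L:
  - L is a non-terminal: add FIRST(L) \ {ε} = { 'a', 'y' }
    L is not nullable, so stop
From C → y C:
  - y is a terminal: add 'y' and stop

Collecting: FIRST(C) = { 'a', 'y' }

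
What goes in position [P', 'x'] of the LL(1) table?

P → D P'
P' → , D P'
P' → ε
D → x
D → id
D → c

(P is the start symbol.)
Empty (error entry)

To find M[P', 'x'], we find productions for P' where 'x' is in the predict set (PREDICT(N → α) = (FIRST(α) \ {ε}) ∪ (FOLLOW(N) if α ⇒* ε)).

Relevant sets:
  FOLLOW(P') = { $ }

P' → , D P': PREDICT = { ',' }
P' → ε: PREDICT = { $ }

M[P', 'x'] is empty (no production applies)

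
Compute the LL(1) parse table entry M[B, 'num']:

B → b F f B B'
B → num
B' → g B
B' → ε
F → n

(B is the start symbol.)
B → num

To find M[B, 'num'], we find productions for B where 'num' is in the predict set (PREDICT(N → α) = (FIRST(α) \ {ε}) ∪ (FOLLOW(N) if α ⇒* ε)).

B → b F f B B': PREDICT = { 'b' }
B → num: PREDICT = { 'num' }
  'num' is in predict set, so this production goes in M[B, 'num']

M[B, 'num'] = B → num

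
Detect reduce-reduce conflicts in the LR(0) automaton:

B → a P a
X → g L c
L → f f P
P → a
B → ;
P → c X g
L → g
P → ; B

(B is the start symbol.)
A reduce-reduce conflict occurs when an LR(0) state has two complete items [A → α .] and [B → β .] — both call for a reduction, and with no lookahead the parser cannot choose between them.

Augment with B' → B and build the canonical LR(0) collection (I0 = CLOSURE({[B' → . B]}), then GOTO on every symbol after a dot until no new states appear). It has 19 states:
  I0: { [B → . ;], [B → . a P a], [B' → . B] }  — shift
  I1: { [B → ; .] }  — reduce
  I2: { [B' → B .] }  — accept
  I3: { [B → a . P a], [P → . ; B], [P → . a], [P → . c X g] }  — shift
  I4: { [B → . ;], [B → . a P a], [P → ; . B] }  — shift
  I5: { [B → a P . a] }  — shift
  I6: { [P → a .] }  — reduce
  I7: { [P → c . X g], [X → . g L c] }  — shift
  I8: { [P → c X . g] }  — shift
  I9: { [L → . f f P], [L → . g], [X → g . L c] }  — shift
  I10: { [X → g L . c] }  — shift
  I11: { [L → f . f P] }  — shift
  I12: { [L → g .] }  — reduce
  I13: { [L → f f . P], [P → . ; B], [P → . a], [P → . c X g] }  — shift
  I14: { [L → f f P .] }  — reduce
  I15: { [X → g L c .] }  — reduce
  I16: { [P → c X g .] }  — reduce
  I17: { [B → a P a .] }  — reduce
  I18: { [P → ; B .] }  — reduce

No state contains more than one complete item.

Answer: No reduce-reduce conflicts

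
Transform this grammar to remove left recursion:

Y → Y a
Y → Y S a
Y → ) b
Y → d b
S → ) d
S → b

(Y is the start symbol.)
Y → ) b Y'
Y → d b Y'
Y' → a Y'
Y' → S a Y'
Y' → ε
S → ) d
S → b

Y is directly left-recursive. The standard transformation for
  A → A α₁ | ... | A α_m | β₁ | ... | β_n
is
  A  → β₁ A' | ... | β_n A'
  A' → α₁ A' | ... | α_m A' | ε

Y → ) b becomes Y → ) b Y'
Y → d b becomes Y → d b Y'
Y → Y a becomes Y' → a Y'
Y → Y S a becomes Y' → S a Y'
Add Y' → ε

Productions for other non-terminals are unchanged:
  S → ) d
  S → b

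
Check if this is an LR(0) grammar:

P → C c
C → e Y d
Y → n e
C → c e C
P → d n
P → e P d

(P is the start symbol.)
Yes, the grammar is LR(0)

A grammar is LR(0) if no state in the canonical LR(0) collection has:
  - both a shift item (dot before a terminal) and a complete item (shift-reduce conflict), or
  - two or more complete items (reduce-reduce conflict; the accept item [P' → P .] counts as a complete item here).

Augment with P' → P and build the canonical LR(0) collection (I0 = CLOSURE({[P' → . P]}), then GOTO on every symbol after a dot until no new states appear). It has 17 states:
  I0: { [C → . c e C], [C → . e Y d], [P → . C c], [P → . d n], [P → . e P d], [P' → . P] }  — shift
  I1: { [P → C . c] }  — shift
  I2: { [P' → P .] }  — accept
  I3: { [C → c . e C] }  — shift
  I4: { [P → d . n] }  — shift
  I5: { [C → . c e C], [C → . e Y d], [C → e . Y d], [P → . C c], [P → . d n], [P → . e P d], [P → e . P d], [Y → . n e] }  — shift
  I6: { [P → e P . d] }  — shift
  I7: { [C → e Y . d] }  — shift
  I8: { [Y → n . e] }  — shift
  I9: { [Y → n e .] }  — reduce
  I10: { [C → e Y d .] }  — reduce
  I11: { [P → e P d .] }  — reduce
  I12: { [P → d n .] }  — reduce
  I13: { [C → . c e C], [C → . e Y d], [C → c e . C] }  — shift
  I14: { [C → c e C .] }  — reduce
  I15: { [C → e . Y d], [Y → . n e] }  — shift
  I16: { [P → C c .] }  — reduce

Every state is either a pure shift/goto state or contains exactly one complete item and nothing to shift — no conflicts. The grammar is LR(0).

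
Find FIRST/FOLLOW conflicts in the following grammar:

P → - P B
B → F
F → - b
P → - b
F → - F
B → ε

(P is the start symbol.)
A FIRST/FOLLOW conflict occurs when a non-terminal N has a nullable alternative N → β (β ⇒* ε) and another alternative N → α with FIRST(α) ∩ FOLLOW(N) ≠ ∅: on such a lookahead the parser cannot decide between expanding α and letting N vanish via β.

Nullable non-terminals: B.
FIRST sets used below: FIRST(F) = { '-' }

B: nullable alternative(s) B → ε; FOLLOW(B) = { $, '-' }
  B → F: FIRST \ {ε} = { '-' } — overlaps FOLLOW(B) on { '-' }: CONFLICT
  B → ε: FIRST \ {ε} = { } — this is the only nullable alternative, skip

F, P have no nullable alternative, so no FIRST/FOLLOW check is needed there.

So the grammar has 1 FIRST/FOLLOW conflict (marked CONFLICT above).

Answer: Yes. B → F with FOLLOW(B) on { '-' }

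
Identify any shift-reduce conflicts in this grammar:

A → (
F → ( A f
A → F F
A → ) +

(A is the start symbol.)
Yes — I1: [A → ( .] vs [A → . (]

A shift-reduce conflict occurs when an LR(0) state has both:
  - a complete (reduce) item [A → α .] (dot at the end), and
  - a shift item [B → β . c γ] (dot before a terminal).

Augment with A' → A and build the canonical LR(0) collection (I0 = CLOSURE({[A' → . A]}), then GOTO on every symbol after a dot until no new states appear). It has 10 states:
  I0: { [A → . (], [A → . ) +], [A → . F F], [A' → . A], [F → . ( A f] }  — shift
  I1: { [A → ( .], [A → . (], [A → . ) +], [A → . F F], [F → ( . A f], [F → . ( A f] }  — shift, reduce
  I2: { [A → ) . +] }  — shift
  I3: { [A' → A .] }  — accept
  I4: { [A → F . F], [F → . ( A f] }  — shift
  I5: { [A → . (], [A → . ) +], [A → . F F], [F → ( . A f], [F → . ( A f] }  — shift
  I6: { [A → F F .] }  — reduce
  I7: { [F → ( A . f] }  — shift
  I8: { [F → ( A f .] }  — reduce
  I9: { [A → ) + .] }  — reduce

I1 contains reduce item [A → ( .] and shift items [A → . (], [A → . ) +], [F → . ( A f] — shift-reduce conflict.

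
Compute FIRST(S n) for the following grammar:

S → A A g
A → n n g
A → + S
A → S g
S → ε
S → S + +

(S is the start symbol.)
FIRST sets of the non-terminals involved (from the grammar, by fixed-point iteration):
  FIRST(S) = { '+', 'g', 'n', ε }

To compute FIRST(S n), process the symbols left to right:
Symbol S is a non-terminal. Add FIRST(S) \ {ε} = { '+', 'g', 'n' }
S is nullable (ε ∈ FIRST(S)), continue to the next symbol.
Symbol n is a terminal. Add 'n' and stop.
FIRST(S n) = { '+', 'g', 'n' }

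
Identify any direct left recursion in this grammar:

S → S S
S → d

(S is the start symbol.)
Yes, S is left-recursive

Direct left recursion occurs when N → N α for some non-terminal N (the right-hand side begins with the left-hand side itself).

S → S S: LEFT RECURSIVE (starts with S)
S → d: starts with d

The grammar has direct left recursion on: S.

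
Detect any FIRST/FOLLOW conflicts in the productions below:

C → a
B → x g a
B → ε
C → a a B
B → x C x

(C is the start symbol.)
Yes. B → x g a with FOLLOW(B) on { 'x' }; B → x C x with FOLLOW(B) on { 'x' }

Nullable non-terminals: B.

B: nullable alternative(s) B → ε; FOLLOW(B) = { $, 'x' }
  B → x g a: FIRST \ {ε} = { 'x' } — overlaps FOLLOW(B) on { 'x' }: CONFLICT
  B → ε: FIRST \ {ε} = { } — this is the only nullable alternative, skip
  B → x C x: FIRST \ {ε} = { 'x' } — overlaps FOLLOW(B) on { 'x' }: CONFLICT

C has no nullable alternative, so no FIRST/FOLLOW check is needed there.

So the grammar has 2 FIRST/FOLLOW conflicts (marked CONFLICT above).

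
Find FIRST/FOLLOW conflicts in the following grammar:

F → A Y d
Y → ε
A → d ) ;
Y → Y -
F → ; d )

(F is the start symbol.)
Nullable non-terminals: Y.
FIRST sets used below: FIRST(Y) = { '-', ε }

Y: nullable alternative(s) Y → ε; FOLLOW(Y) = { '-', 'd' }
  Y → ε: FIRST \ {ε} = { } — this is the only nullable alternative, skip
  Y → Y -: FIRST \ {ε} = { '-' } — overlaps FOLLOW(Y) on { '-' }: CONFLICT

A, F have no nullable alternative, so no FIRST/FOLLOW check is needed there.

So the grammar has 1 FIRST/FOLLOW conflict (marked CONFLICT above).

Answer: Yes. Y → Y '-' with FOLLOW(Y) on { '-' }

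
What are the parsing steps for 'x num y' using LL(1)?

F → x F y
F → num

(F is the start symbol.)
Stack is shown with the top on the left.

Stack    Input      Action
--------------------------
F $      x num y $  output F → x F y
x F y $  x num y $  match 'x'
F y $    num y $    output F → num
num y $  num y $    match 'num'
y $      y $        match 'y'
$        $          accept

The string is accepted.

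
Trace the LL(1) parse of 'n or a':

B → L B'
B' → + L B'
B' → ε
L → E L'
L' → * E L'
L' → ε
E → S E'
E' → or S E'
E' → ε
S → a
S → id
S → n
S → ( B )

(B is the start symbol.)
Stack is shown with the top on the left.

Stack            Input     Action
---------------------------------
B $              n or a $  output B → L B'
L B' $           n or a $  output L → E L'
E L' B' $        n or a $  output E → S E'
S E' L' B' $     n or a $  output S → n
n E' L' B' $     n or a $  match 'n'
E' L' B' $       or a $    output E' → or S E'
or S E' L' B' $  or a $    match 'or'
S E' L' B' $     a $       output S → a
a E' L' B' $     a $       match 'a'
E' L' B' $       $         output E' → ε
L' B' $          $         output L' → ε
B' $             $         output B' → ε
$                $         accept

The string is accepted.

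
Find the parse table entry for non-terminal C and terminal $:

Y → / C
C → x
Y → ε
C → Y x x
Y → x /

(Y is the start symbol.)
To find M[C, $], we find productions for C where $ is in the predict set (PREDICT(N → α) = (FIRST(α) \ {ε}) ∪ (FOLLOW(N) if α ⇒* ε)).

Relevant sets:
  FIRST(Y) = { '/', 'x', ε }

C → x: PREDICT = { 'x' }
C → Y x x: PREDICT = { '/', 'x' }

M[C, $] is empty (no production applies)

Answer: Empty (error entry)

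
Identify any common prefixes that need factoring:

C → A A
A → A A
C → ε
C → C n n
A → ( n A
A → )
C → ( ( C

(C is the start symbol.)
No, left-factoring is not needed

Left-factoring is needed when two productions for the same non-terminal
share a common prefix on the right-hand side.

Productions for C:
  C → A A
  C → ε
  C → C n n
  C → ( ( C
Productions for A:
  A → A A
  A → ( n A
  A → )

No common prefixes found.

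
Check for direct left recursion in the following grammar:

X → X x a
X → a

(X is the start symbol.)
Yes, X is left-recursive

Direct left recursion occurs when N → N α for some non-terminal N (the right-hand side begins with the left-hand side itself).

X → X x a: LEFT RECURSIVE (starts with X)
X → a: starts with a

The grammar has direct left recursion on: X.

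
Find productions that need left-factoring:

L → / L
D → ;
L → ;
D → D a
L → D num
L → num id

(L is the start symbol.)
No, left-factoring is not needed

Left-factoring is needed when two productions for the same non-terminal
share a common prefix on the right-hand side.

Productions for L:
  L → / L
  L → ;
  L → D num
  L → num id
Productions for D:
  D → ;
  D → D a

No common prefixes found.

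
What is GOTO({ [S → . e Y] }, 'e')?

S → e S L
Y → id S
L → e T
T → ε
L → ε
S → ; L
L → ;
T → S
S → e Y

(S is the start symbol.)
{ [S → e . Y], [Y → . id S] }

GOTO(I, 'e') = CLOSURE({ [A → αX.β] : [A → α.Xβ] ∈ I, X = 'e' })

Items with dot before 'e', with the dot advanced:
  [S → . e Y] → [S → e . Y]
Closure of the advanced items:
  [S → e . Y] has the dot before Y: add [Y → . id S]

GOTO = { [S → e . Y], [Y → . id S] }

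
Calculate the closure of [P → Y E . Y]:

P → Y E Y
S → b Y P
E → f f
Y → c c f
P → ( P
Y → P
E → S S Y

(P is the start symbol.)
To compute CLOSURE, for each item [A → α.Bβ] where B is a non-terminal, add [B → .γ] for all productions B → γ; repeat for the newly added items until nothing changes.

Start with: [P → Y E . Y]
  [P → Y E . Y] has the dot before Y: add [Y → . c c f], [Y → . P]
  [Y → . P] has the dot before P: add [P → . Y E Y], [P → . ( P]
No further items can be added.

CLOSURE = { [P → . ( P], [P → . Y E Y], [P → Y E . Y], [Y → . P], [Y → . c c f] }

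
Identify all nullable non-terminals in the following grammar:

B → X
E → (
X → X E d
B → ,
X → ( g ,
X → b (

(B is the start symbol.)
A non-terminal is nullable if it can derive ε (the empty string): either it has an ε-production, or it has a production whose right-hand side consists entirely of nullable non-terminals.

There are no ε-productions, so no non-terminal can derive ε.
No non-terminals are nullable.

Answer: None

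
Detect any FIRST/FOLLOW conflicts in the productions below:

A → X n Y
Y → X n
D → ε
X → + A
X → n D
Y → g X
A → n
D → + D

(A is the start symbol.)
No FIRST/FOLLOW conflicts.

Nullable non-terminals: D.

D: nullable alternative(s) D → ε; FOLLOW(D) = { $, 'n' }
  D → ε: FIRST \ {ε} = { } — this is the only nullable alternative, skip
  D → + D: FIRST \ {ε} = { '+' } — disjoint from FOLLOW(D)

A, X, Y have no nullable alternative, so no FIRST/FOLLOW check is needed there.

No FIRST/FOLLOW conflicts found.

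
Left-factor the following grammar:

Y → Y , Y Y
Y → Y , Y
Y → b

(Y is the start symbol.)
Y → Y , Y Y'
Y' → Y
Y' → ε
Y → b

Left-factoring transforms A → αβ₁ | αβ₂ into A → αA' and A' → β₁ | β₂
(α is the longest common prefix among the alternatives). Repeat until
no nonterminal has two alternatives with a common prefix.

Round 1: Y has alternatives sharing prefix 'Y , Y'. Introduce Y': Y → Y , Y Y'
  Add: Y' → Y
  Add: Y' → ε

No remaining common prefixes — done.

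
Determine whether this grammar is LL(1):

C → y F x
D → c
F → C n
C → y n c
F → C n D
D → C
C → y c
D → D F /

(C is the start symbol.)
No. Predict set conflict for C: { 'y' }

Relevant sets:
  FIRST(C) = { 'y' }
  FIRST(D) = { 'c', 'y' }

For C:
  PREDICT(C → y F x) = { 'y' }
  PREDICT(C → y n c) = { 'y' }
  PREDICT(C → y c) = { 'y' }
For D:
  PREDICT(D → c) = { 'c' }
  PREDICT(D → C) = { 'y' }
  PREDICT(D → D F '/') = { 'c', 'y' }
For F:
  PREDICT(F → C n) = { 'y' }
  PREDICT(F → C n D) = { 'y' }

Conflict found: Predict set conflict for C: { 'y' }
The grammar is NOT LL(1).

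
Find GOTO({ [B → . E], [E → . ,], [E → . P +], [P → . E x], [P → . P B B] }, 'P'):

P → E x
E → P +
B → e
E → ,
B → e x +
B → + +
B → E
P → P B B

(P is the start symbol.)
{ [B → . + +], [B → . E], [B → . e x +], [B → . e], [E → . ,], [E → . P +], [E → P . +], [P → . E x], [P → . P B B], [P → P . B B] }

GOTO(I, 'P') = CLOSURE({ [A → αX.β] : [A → α.Xβ] ∈ I, X = 'P' })

Items with dot before 'P', with the dot advanced:
  [E → . P +] → [E → P . +]
  [P → . P B B] → [P → P . B B]
Closure of the advanced items:
  [P → P . B B] has the dot before B: add [B → . e], [B → . e x +], [B → . + +], [B → . E]
  [B → . E] has the dot before E: add [E → . P +], [E → . ,]
  [E → . P +] has the dot before P: add [P → . E x], [P → . P B B]

GOTO = { [B → . + +], [B → . E], [B → . e x +], [B → . e], [E → . ,], [E → . P +], [E → P . +], [P → . E x], [P → . P B B], [P → P . B B] }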